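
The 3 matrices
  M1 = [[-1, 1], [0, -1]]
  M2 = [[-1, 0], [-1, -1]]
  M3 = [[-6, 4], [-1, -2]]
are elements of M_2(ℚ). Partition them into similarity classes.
2 classes: {M1, M2}, {M3}

Characteristic polynomials: χ_{M1} = (x + 1)^2, χ_{M2} = (x + 1)^2, χ_{M3} = (x + 4)^2.

{M1, M2}: invariant factors (x + 1)^2.

{M3}: invariant factors (x + 4)^2.

Matrices are similar if and only if their invariant-factor lists agree; the partition into similarity classes is {M1, M2}, {M3}.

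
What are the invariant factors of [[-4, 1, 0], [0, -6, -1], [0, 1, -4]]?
(x + 4)(x + 5)^2

The Jordan structure of A has elementary divisors (x + 5)^2, (x + 4). Arranging the block sizes at each eigenvalue in decreasing order and taking row products gives the invariant factors.

Invariant factors (smallest first, each dividing the next): (x + 4)(x + 5)^2.

Check: the last factor (x + 4)(x + 5)^2 is the minimal polynomial, and the product (x + 4)(x + 5)^2 is the characteristic polynomial.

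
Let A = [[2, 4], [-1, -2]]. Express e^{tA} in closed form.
e^{tA} = [[2*t + 1, 4*t], [-t, 1 - 2*t]]

A has Jordan form J = [[0, 1], [0, 0]] with A = PJP^{-1}, so e^{tA} = P e^{tJ} P^{-1}.

For a Jordan block J_k(λ), e^{tJ_k(λ)} = e^{λt} · (I + tN + t^2 N^2/2! + ... + t^{k-1} N^{k-1}/(k-1)!) where N is the nilpotent superdiagonal part.

Assembling the blocks and conjugating back gives the entries of e^{tA} as shown above.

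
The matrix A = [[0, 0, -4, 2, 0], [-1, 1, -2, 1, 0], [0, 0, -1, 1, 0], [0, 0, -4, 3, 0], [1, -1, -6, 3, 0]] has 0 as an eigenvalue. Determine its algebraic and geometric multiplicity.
The characteristic polynomial is x^2(x - 1)^3, so the factor x appears with exponent 2: the algebraic multiplicity is 2.

rank(A) = 3, so the eigenspace has dimension 5 - 3 = 2: the geometric multiplicity is 2.

algebraic multiplicity 2, geometric multiplicity 2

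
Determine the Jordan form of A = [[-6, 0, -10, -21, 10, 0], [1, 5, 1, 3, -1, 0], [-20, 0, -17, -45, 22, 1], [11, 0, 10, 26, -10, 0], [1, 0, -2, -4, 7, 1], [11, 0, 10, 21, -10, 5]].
J = [[-5, 0, 0, 0, 0, 0], [0, 5, 1, 0, 0, 0], [0, 0, 5, 1, 0, 0], [0, 0, 0, 5, 0, 0], [0, 0, 0, 0, 5, 1], [0, 0, 0, 0, 0, 5]]

The characteristic polynomial is det(xI - A) = (x - 5)^5(x + 5), so the eigenvalues are -5 (algebraic multiplicity 1), 5 (algebraic multiplicity 5).

For λ = -5: algebraic multiplicity 1 gives one 1×1 block.

For λ = 5: rank(A - 5I) = 4, rank((A - 5I)^2) = 2, rank((A - 5I)^3) = 1. The eigenspace has dimension 6 - 4 = 2, so there are 2 Jordan blocks; the rank sequence gives block sizes [3, 2].

Assembling the blocks gives the Jordan form J above.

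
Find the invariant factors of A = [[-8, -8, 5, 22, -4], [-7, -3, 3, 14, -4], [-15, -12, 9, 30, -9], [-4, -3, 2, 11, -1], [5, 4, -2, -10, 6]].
(x - 3)^2, (x - 3)^3

The Jordan structure of A has elementary divisors (x - 3)^3, (x - 3)^2. Arranging the block sizes at each eigenvalue in decreasing order and taking row products gives the invariant factors.

Invariant factors (smallest first, each dividing the next): (x - 3)^2, (x - 3)^3.

Check: the last factor (x - 3)^3 is the minimal polynomial, and the product (x - 3)^5 is the characteristic polynomial.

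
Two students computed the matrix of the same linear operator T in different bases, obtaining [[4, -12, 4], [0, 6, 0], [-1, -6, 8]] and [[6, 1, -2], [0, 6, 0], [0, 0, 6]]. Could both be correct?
Two matrices over a field are similar if and only if they have the same invariant factors.

Both A and B have characteristic polynomial (x - 6)^3 and minimal polynomial (x - 6)^2. Computing further, both have invariant factors x - 6, (x - 6)^2. Hence A and B are similar.

Yes.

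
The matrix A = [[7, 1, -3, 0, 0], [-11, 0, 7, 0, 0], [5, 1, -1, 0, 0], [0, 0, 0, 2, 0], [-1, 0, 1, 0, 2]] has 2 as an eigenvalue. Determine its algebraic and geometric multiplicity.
The characteristic polynomial is (x - 2)^5, so the factor x - 2 appears with exponent 5: the algebraic multiplicity is 5.

rank(A - 2I) = 2, so the eigenspace has dimension 5 - 2 = 3: the geometric multiplicity is 3.

Since 3 < 5, A is not diagonalizable.

algebraic multiplicity 5, geometric multiplicity 3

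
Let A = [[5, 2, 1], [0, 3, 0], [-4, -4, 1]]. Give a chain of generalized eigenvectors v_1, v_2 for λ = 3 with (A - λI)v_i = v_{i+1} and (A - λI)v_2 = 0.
v_1 = [[0, 1, -1]]^T, v_2 = [[1, 0, -2]]^T

We seek v_1 ∈ ker((A - 3I)^2) \ ker(A - 3I), then set v_{i+1} = (A - 3I) v_i.

One such chain is v_1 = [[0, 1, -1]]^T, v_2 = [[1, 0, -2]]^T. Check: (A - 3I) v_2 = [[0, 0, 0]]^T = 0.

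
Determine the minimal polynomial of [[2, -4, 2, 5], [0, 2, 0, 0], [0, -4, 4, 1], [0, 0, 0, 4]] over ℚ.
m_A(x) = (x - 4)^2(x - 2)

The characteristic polynomial factors as (x - 4)^2(x - 2)^2. The minimal polynomial is ∏(x - λ)^{k_λ} where k_λ is the size of the largest Jordan block at λ.

For λ = 2: rank(A - 2I) = 2, and the largest Jordan block has size 1 (the smallest k with rank((A - 2I)^k) = rank((A - 2I)^(k+1))).
For λ = 4: rank(A - 4I) = 3, and the largest Jordan block has size 2 (the smallest k with rank((A - 4I)^k) = rank((A - 4I)^(k+1))).

So m_A(x) = (x - 4)^2(x - 2).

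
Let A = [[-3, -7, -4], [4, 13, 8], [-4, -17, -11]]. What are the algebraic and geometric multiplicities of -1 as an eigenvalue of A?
The characteristic polynomial is (x - 1)(x + 1)^2, so the factor x + 1 appears with exponent 2: the algebraic multiplicity is 2.

rank(A + I) = 2, so the eigenspace has dimension 3 - 2 = 1: the geometric multiplicity is 1.

Since 1 < 2, A is not diagonalizable.

algebraic multiplicity 2, geometric multiplicity 1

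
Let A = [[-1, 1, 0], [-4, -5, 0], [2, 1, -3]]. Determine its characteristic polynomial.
χ_A(x) = (x + 3)^3

xI - A = [[x + 1, -1, 0], [4, x + 5, 0], [-2, -1, x + 3]].

Expanding det(xI - A) along the first row:
det(xI - A) = + (x + 1)·det([[x + 5, 0], [-1, x + 3]]) - (-1)·det([[4, 0], [-2, x + 3]]) + (0)·det([[4, x + 5], [-2, -1]]).

Evaluating gives χ_A(x) = x^3 + 9x^2 + 27x + 27 = (x + 3)^3.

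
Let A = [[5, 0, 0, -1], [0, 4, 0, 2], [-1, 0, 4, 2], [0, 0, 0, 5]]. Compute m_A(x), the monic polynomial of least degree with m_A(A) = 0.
The characteristic polynomial factors as (x - 5)^2(x - 4)^2. The minimal polynomial is ∏(x - λ)^{k_λ} where k_λ is the size of the largest Jordan block at λ.

For λ = 4: rank(A - 4I) = 2, and the largest Jordan block has size 1 (the smallest k with rank((A - 4I)^k) = rank((A - 4I)^(k+1))).
For λ = 5: rank(A - 5I) = 3, and the largest Jordan block has size 2 (the smallest k with rank((A - 5I)^k) = rank((A - 5I)^(k+1))).

So m_A(x) = (x - 5)^2(x - 4).

m_A(x) = (x - 5)^2(x - 4)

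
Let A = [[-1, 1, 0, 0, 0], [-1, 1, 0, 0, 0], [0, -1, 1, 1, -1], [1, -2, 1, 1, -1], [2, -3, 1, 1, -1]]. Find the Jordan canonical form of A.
The characteristic polynomial is det(xI - A) = x^4(x - 1), so the eigenvalues are 0 (algebraic multiplicity 4), 1 (algebraic multiplicity 1).

For λ = 0: rank(A) = 2, rank(A^2) = 1. The eigenspace has dimension 5 - 2 = 3, so there are 3 Jordan blocks; the rank sequence gives block sizes [2, 1, 1].

For λ = 1: algebraic multiplicity 1 gives one 1×1 block.

Assembling the blocks gives the Jordan form J above.

J = [[0, 1, 0, 0, 0], [0, 0, 0, 0, 0], [0, 0, 0, 0, 0], [0, 0, 0, 0, 0], [0, 0, 0, 0, 1]]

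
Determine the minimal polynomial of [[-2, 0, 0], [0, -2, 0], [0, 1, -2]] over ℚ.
The characteristic polynomial factors as (x + 2)^3. The minimal polynomial is ∏(x - λ)^{k_λ} where k_λ is the size of the largest Jordan block at λ.

For λ = -2: rank(A + 2I) = 1, and the largest Jordan block has size 2 (the smallest k with rank((A + 2I)^k) = rank((A + 2I)^(k+1))).

So m_A(x) = (x + 2)^2.

m_A(x) = (x + 2)^2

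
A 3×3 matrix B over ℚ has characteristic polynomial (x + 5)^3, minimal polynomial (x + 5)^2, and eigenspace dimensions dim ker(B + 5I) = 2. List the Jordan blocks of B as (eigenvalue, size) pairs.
λ = -5: algebraic multiplicity 3 (exponent in χ_B), largest block size 2 (exponent in m_B), 2 blocks (geometric multiplicity). These force block sizes [2, 1].

Jordan blocks: (-5, 2), (-5, 1)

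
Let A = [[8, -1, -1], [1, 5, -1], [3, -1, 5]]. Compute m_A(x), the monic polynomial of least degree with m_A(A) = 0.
The characteristic polynomial factors as (x - 6)^3. The minimal polynomial is ∏(x - λ)^{k_λ} where k_λ is the size of the largest Jordan block at λ.

For λ = 6: rank(A - 6I) = 2, and the largest Jordan block has size 3 (the smallest k with rank((A - 6I)^k) = rank((A - 6I)^(k+1))).

So m_A(x) = (x - 6)^3.

m_A(x) = (x - 6)^3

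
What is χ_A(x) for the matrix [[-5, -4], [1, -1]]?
χ_A(x) = (x + 3)^2

xI - A = [[x + 5, 4], [-1, x + 1]].

Expanding det(xI - A) along the first row:
det(xI - A) = + (x + 5)·det([[x + 1]]) - (4)·det([[-1]]).

Evaluating gives χ_A(x) = x^2 + 6x + 9 = (x + 3)^2.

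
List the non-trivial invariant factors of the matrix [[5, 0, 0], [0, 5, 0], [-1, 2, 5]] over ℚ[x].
The Jordan structure of A has elementary divisors (x - 5)^2, (x - 5). Arranging the block sizes at each eigenvalue in decreasing order and taking row products gives the invariant factors.

Invariant factors (smallest first, each dividing the next): x - 5, (x - 5)^2.

Check: the last factor (x - 5)^2 is the minimal polynomial, and the product (x - 5)^3 is the characteristic polynomial.

x - 5, (x - 5)^2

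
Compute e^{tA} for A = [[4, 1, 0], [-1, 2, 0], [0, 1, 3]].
e^{tA} = [[(t + 1)*e^{3*t}, t*e^{3*t}, 0], [-t*e^{3*t}, (1 - t)*e^{3*t}, 0], [-t^2*e^{3*t}/2, t*(2 - t)*e^{3*t}/2, e^{3*t}]]

A has Jordan form J = [[3, 1, 0], [0, 3, 1], [0, 0, 3]] with A = PJP^{-1}, so e^{tA} = P e^{tJ} P^{-1}.

For a Jordan block J_k(λ), e^{tJ_k(λ)} = e^{λt} · (I + tN + t^2 N^2/2! + ... + t^{k-1} N^{k-1}/(k-1)!) where N is the nilpotent superdiagonal part.

Assembling the blocks and conjugating back gives the entries of e^{tA} as shown above.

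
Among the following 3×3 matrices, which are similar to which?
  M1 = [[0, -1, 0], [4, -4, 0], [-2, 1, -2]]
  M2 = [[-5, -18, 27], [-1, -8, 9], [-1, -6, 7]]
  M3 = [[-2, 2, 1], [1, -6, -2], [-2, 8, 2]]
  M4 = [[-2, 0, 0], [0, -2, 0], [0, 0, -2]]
Characteristic polynomials: χ_{M1} = (x + 2)^3, χ_{M2} = (x + 2)^3, χ_{M3} = (x + 2)^3, χ_{M4} = (x + 2)^3.

{M1, M2}: invariant factors x + 2, (x + 2)^2.

{M3}: invariant factors (x + 2)^3.

{M4}: invariant factors x + 2, x + 2, x + 2.

Matrices are similar if and only if their invariant-factor lists agree; the partition into similarity classes is {M1, M2}, {M3}, {M4}.

3 classes: {M1, M2}, {M3}, {M4}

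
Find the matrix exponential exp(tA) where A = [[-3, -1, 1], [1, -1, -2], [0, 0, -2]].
A has Jordan form J = [[-2, 1, 0], [0, -2, 1], [0, 0, -2]] with A = PJP^{-1}, so e^{tA} = P e^{tJ} P^{-1}.

For a Jordan block J_k(λ), e^{tJ_k(λ)} = e^{λt} · (I + tN + t^2 N^2/2! + ... + t^{k-1} N^{k-1}/(k-1)!) where N is the nilpotent superdiagonal part.

Assembling the blocks and conjugating back gives the entries of e^{tA} as shown above.

e^{tA} = [[(1 - t)*e^{-2*t}, -t*e^{-2*t}, t*(t + 2)*e^{-2*t}/2], [t*e^{-2*t}, (t + 1)*e^{-2*t}, t*(-t - 4)*e^{-2*t}/2], [0, 0, e^{-2*t}]]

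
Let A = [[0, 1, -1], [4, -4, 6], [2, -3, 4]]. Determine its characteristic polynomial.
χ_A(x) = x^3

xI - A = [[x, -1, 1], [-4, x + 4, -6], [-2, 3, x - 4]].

Expanding det(xI - A) along the first row:
det(xI - A) = + (x)·det([[x + 4, -6], [3, x - 4]]) - (-1)·det([[-4, -6], [-2, x - 4]]) + (1)·det([[-4, x + 4], [-2, 3]]).

Evaluating gives χ_A(x) = x^3.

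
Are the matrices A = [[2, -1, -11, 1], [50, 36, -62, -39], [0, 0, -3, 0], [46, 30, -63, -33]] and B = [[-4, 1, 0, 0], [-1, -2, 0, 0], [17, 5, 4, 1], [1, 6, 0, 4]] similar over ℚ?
Yes.

Two matrices over a field are similar if and only if they have the same invariant factors.

Both A and B have characteristic polynomial (x - 4)^2(x + 3)^2 and minimal polynomial (x - 4)^2(x + 3)^2. Computing further, both have invariant factors (x - 4)^2(x + 3)^2. Hence A and B are similar.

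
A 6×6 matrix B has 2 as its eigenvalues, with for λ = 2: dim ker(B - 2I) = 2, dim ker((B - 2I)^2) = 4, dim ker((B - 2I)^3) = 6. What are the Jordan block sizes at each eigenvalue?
Jordan blocks: (2, 3), (2, 3)

λ = 2: successive nullity increments [2, 2, 2] count blocks of size ≥ k; block sizes are [3, 3].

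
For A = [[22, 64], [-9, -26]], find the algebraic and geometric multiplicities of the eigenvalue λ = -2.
The characteristic polynomial is (x + 2)^2, so the factor x + 2 appears with exponent 2: the algebraic multiplicity is 2.

rank(A + 2I) = 1, so the eigenspace has dimension 2 - 1 = 1: the geometric multiplicity is 1.

Since 1 < 2, A is not diagonalizable.

algebraic multiplicity 2, geometric multiplicity 1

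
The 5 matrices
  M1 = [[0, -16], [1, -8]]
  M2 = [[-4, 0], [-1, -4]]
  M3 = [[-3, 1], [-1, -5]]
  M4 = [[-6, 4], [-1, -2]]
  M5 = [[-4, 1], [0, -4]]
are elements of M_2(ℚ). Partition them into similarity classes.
1 class: {M1, M2, M3, M4, M5}

Characteristic polynomials: χ_{M1} = (x + 4)^2, χ_{M2} = (x + 4)^2, χ_{M3} = (x + 4)^2, χ_{M4} = (x + 4)^2, χ_{M5} = (x + 4)^2.

{M1, M2, M3, M4, M5}: invariant factors (x + 4)^2.

Matrices are similar if and only if their invariant-factor lists agree; the partition into similarity classes is {M1, M2, M3, M4, M5}.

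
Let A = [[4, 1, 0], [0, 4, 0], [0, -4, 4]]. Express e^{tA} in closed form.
A has Jordan form J = [[4, 1, 0], [0, 4, 0], [0, 0, 4]] with A = PJP^{-1}, so e^{tA} = P e^{tJ} P^{-1}.

For a Jordan block J_k(λ), e^{tJ_k(λ)} = e^{λt} · (I + tN + t^2 N^2/2! + ... + t^{k-1} N^{k-1}/(k-1)!) where N is the nilpotent superdiagonal part.

Assembling the blocks and conjugating back gives the entries of e^{tA} as shown above.

e^{tA} = [[e^{4*t}, t*e^{4*t}, 0], [0, e^{4*t}, 0], [0, -4*t*e^{4*t}, e^{4*t}]]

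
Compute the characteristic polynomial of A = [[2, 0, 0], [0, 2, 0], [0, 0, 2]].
xI - A = [[x - 2, 0, 0], [0, x - 2, 0], [0, 0, x - 2]].

Expanding det(xI - A) along the first row:
det(xI - A) = + (x - 2)·det([[x - 2, 0], [0, x - 2]]) - (0)·det([[0, 0], [0, x - 2]]) + (0)·det([[0, x - 2], [0, 0]]).

Evaluating gives χ_A(x) = x^3 - 6x^2 + 12x - 8 = (x - 2)^3.

χ_A(x) = (x - 2)^3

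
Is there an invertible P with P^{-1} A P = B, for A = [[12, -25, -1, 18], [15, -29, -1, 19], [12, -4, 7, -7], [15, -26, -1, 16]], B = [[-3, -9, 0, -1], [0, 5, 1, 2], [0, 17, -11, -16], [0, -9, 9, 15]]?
Yes.

Two matrices over a field are similar if and only if they have the same invariant factors.

Both A and B have characteristic polynomial (x - 6)^2(x + 3)^2 and minimal polynomial (x - 6)^2(x + 3)^2. Computing further, both have invariant factors (x - 6)^2(x + 3)^2. Hence A and B are similar.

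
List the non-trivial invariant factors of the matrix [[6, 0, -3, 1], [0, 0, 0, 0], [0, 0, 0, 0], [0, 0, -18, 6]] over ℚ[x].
The Jordan structure of A has elementary divisors x, x, (x - 6)^2. Arranging the block sizes at each eigenvalue in decreasing order and taking row products gives the invariant factors.

Invariant factors (smallest first, each dividing the next): x, x(x - 6)^2.

Check: the last factor x(x - 6)^2 is the minimal polynomial, and the product x^2(x - 6)^2 is the characteristic polynomial.

x, x(x - 6)^2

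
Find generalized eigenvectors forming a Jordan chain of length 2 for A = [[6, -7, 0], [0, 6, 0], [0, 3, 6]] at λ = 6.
We seek v_1 ∈ ker((A - 6I)^2) \ ker(A - 6I), then set v_{i+1} = (A - 6I) v_i.

One such chain is v_1 = [[7, 1, -3]]^T, v_2 = [[-7, 0, 3]]^T. Check: (A - 6I) v_2 = [[0, 0, 0]]^T = 0.

v_1 = [[7, 1, -3]]^T, v_2 = [[-7, 0, 3]]^T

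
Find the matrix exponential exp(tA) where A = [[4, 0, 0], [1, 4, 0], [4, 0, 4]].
e^{tA} = [[e^{4*t}, 0, 0], [t*e^{4*t}, e^{4*t}, 0], [4*t*e^{4*t}, 0, e^{4*t}]]

A has Jordan form J = [[4, 1, 0], [0, 4, 0], [0, 0, 4]] with A = PJP^{-1}, so e^{tA} = P e^{tJ} P^{-1}.

For a Jordan block J_k(λ), e^{tJ_k(λ)} = e^{λt} · (I + tN + t^2 N^2/2! + ... + t^{k-1} N^{k-1}/(k-1)!) where N is the nilpotent superdiagonal part.

Assembling the blocks and conjugating back gives the entries of e^{tA} as shown above.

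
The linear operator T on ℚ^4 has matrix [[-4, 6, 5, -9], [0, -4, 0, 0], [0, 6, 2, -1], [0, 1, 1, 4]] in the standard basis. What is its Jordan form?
The characteristic polynomial is det(xI - A) = (x - 3)^2(x + 4)^2, so the eigenvalues are -4 (algebraic multiplicity 2), 3 (algebraic multiplicity 2).

For λ = -4: rank(A + 4I) = 3, rank((A + 4I)^2) = 2. The eigenspace has dimension 4 - 3 = 1, so there is 1 Jordan block; the rank sequence gives block sizes [2].

For λ = 3: rank(A - 3I) = 3, rank((A - 3I)^2) = 2. The eigenspace has dimension 4 - 3 = 1, so there is 1 Jordan block; the rank sequence gives block sizes [2].

Assembling the blocks gives the Jordan form J above.

J = [[-4, 1, 0, 0], [0, -4, 0, 0], [0, 0, 3, 1], [0, 0, 0, 3]]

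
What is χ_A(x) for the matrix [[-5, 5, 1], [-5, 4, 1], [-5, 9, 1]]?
xI - A = [[x + 5, -5, -1], [5, x - 4, -1], [5, -9, x - 1]].

Expanding det(xI - A) along the first row:
det(xI - A) = + (x + 5)·det([[x - 4, -1], [-9, x - 1]]) - (-5)·det([[5, -1], [5, x - 1]]) + (-1)·det([[5, x - 4], [5, -9]]).

Evaluating gives χ_A(x) = x^3.

χ_A(x) = x^3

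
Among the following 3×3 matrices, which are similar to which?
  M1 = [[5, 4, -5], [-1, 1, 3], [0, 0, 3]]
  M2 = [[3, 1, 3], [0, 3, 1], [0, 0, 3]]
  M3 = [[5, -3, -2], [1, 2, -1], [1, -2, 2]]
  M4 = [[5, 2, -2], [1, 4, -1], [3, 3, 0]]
2 classes: {M1, M2, M3}, {M4}

Characteristic polynomials: χ_{M1} = (x - 3)^3, χ_{M2} = (x - 3)^3, χ_{M3} = (x - 3)^3, χ_{M4} = (x - 3)^3.

{M1, M2, M3}: invariant factors (x - 3)^3.

{M4}: invariant factors x - 3, (x - 3)^2.

Matrices are similar if and only if their invariant-factor lists agree; the partition into similarity classes is {M1, M2, M3}, {M4}.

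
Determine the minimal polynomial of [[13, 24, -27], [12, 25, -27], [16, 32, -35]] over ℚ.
m_A(x) = (x - 1)^2

The characteristic polynomial factors as (x - 1)^3. The minimal polynomial is ∏(x - λ)^{k_λ} where k_λ is the size of the largest Jordan block at λ.

For λ = 1: rank(A - I) = 1, and the largest Jordan block has size 2 (the smallest k with rank((A - I)^k) = rank((A - I)^(k+1))).

So m_A(x) = (x - 1)^2.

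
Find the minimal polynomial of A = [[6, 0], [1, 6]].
The characteristic polynomial factors as (x - 6)^2. The minimal polynomial is ∏(x - λ)^{k_λ} where k_λ is the size of the largest Jordan block at λ.

For λ = 6: rank(A - 6I) = 1, and the largest Jordan block has size 2 (the smallest k with rank((A - 6I)^k) = rank((A - 6I)^(k+1))).

So m_A(x) = (x - 6)^2.

m_A(x) = (x - 6)^2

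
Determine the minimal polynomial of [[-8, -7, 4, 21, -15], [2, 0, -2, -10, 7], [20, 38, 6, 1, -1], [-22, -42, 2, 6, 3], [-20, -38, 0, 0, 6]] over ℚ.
The characteristic polynomial factors as (x - 6)^3(x + 4)^2. The minimal polynomial is ∏(x - λ)^{k_λ} where k_λ is the size of the largest Jordan block at λ.

For λ = -4: rank(A + 4I) = 4, and the largest Jordan block has size 2 (the smallest k with rank((A + 4I)^k) = rank((A + 4I)^(k+1))).
For λ = 6: rank(A - 6I) = 4, and the largest Jordan block has size 3 (the smallest k with rank((A - 6I)^k) = rank((A - 6I)^(k+1))).

So m_A(x) = (x - 6)^3(x + 4)^2.

m_A(x) = (x - 6)^3(x + 4)^2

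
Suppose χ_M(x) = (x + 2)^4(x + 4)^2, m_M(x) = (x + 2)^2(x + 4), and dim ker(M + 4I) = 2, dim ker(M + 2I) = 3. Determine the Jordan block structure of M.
Jordan blocks: (-4, 1), (-4, 1), (-2, 2), (-2, 1), (-2, 1)

λ = -4: algebraic multiplicity 2 (exponent in χ_M), largest block size 1 (exponent in m_M), 2 blocks (geometric multiplicity). These force block sizes [1, 1].
λ = -2: algebraic multiplicity 4 (exponent in χ_M), largest block size 2 (exponent in m_M), 3 blocks (geometric multiplicity). These force block sizes [2, 1, 1].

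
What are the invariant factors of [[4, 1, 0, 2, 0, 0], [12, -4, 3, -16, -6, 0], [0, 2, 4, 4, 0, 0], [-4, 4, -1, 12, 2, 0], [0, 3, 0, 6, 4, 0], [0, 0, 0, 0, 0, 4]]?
x - 4, x - 4, x - 4, (x - 4)^3

The Jordan structure of A has elementary divisors (x - 4)^3, (x - 4), (x - 4), (x - 4). Arranging the block sizes at each eigenvalue in decreasing order and taking row products gives the invariant factors.

Invariant factors (smallest first, each dividing the next): x - 4, x - 4, x - 4, (x - 4)^3.

Check: the last factor (x - 4)^3 is the minimal polynomial, and the product (x - 4)^6 is the characteristic polynomial.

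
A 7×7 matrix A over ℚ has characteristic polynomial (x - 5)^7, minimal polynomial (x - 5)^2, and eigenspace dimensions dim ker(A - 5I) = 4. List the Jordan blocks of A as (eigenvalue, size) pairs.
Jordan blocks: (5, 2), (5, 2), (5, 2), (5, 1)

λ = 5: algebraic multiplicity 7 (exponent in χ_A), largest block size 2 (exponent in m_A), 4 blocks (geometric multiplicity). These force block sizes [2, 2, 2, 1].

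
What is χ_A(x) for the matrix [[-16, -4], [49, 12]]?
xI - A = [[x + 16, 4], [-49, x - 12]].

Expanding det(xI - A) along the first row:
det(xI - A) = + (x + 16)·det([[x - 12]]) - (4)·det([[-49]]).

Evaluating gives χ_A(x) = x^2 + 4x + 4 = (x + 2)^2.

χ_A(x) = (x + 2)^2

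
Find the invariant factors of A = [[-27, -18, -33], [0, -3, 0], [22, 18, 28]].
(x - 6)(x + 3)(x + 5)

The Jordan structure of A has elementary divisors (x + 5), (x + 3), (x - 6). Arranging the block sizes at each eigenvalue in decreasing order and taking row products gives the invariant factors.

Invariant factors (smallest first, each dividing the next): (x - 6)(x + 3)(x + 5).

Check: the last factor (x - 6)(x + 3)(x + 5) is the minimal polynomial, and the product (x - 6)(x + 3)(x + 5) is the characteristic polynomial.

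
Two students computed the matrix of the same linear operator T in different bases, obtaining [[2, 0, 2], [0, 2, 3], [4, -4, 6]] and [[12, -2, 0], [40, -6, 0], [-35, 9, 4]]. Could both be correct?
Yes.

Two matrices over a field are similar if and only if they have the same invariant factors.

Both A and B have characteristic polynomial (x - 4)^2(x - 2) and minimal polynomial (x - 4)^2(x - 2). Computing further, both have invariant factors (x - 4)^2(x - 2). Hence A and B are similar.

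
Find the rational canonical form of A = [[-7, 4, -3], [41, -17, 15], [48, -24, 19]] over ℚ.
R = [[0, 0, 9], [1, 0, -3], [0, 1, -5]]

The invariant factors of A (the non-unit diagonal entries of the Smith normal form of xI - A over ℚ[x]) are (x - 1)(x + 3)^2, each dividing the next. The characteristic polynomial is their product, (x - 1)(x + 3)^2.

The rational canonical form is the block-diagonal matrix of companion matrices C(f_i):
R = [[0, 0, 9], [1, 0, -3], [0, 1, -5]].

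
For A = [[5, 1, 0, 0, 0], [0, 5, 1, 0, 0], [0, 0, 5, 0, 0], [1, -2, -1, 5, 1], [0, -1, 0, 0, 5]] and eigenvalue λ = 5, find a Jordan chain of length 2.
v_1 = [[0, 0, 0, 0, 1]]^T, v_2 = [[0, 0, 0, 1, 0]]^T

We seek v_1 ∈ ker((A - 5I)^2) \ ker(A - 5I), then set v_{i+1} = (A - 5I) v_i.

One such chain is v_1 = [[0, 0, 0, 0, 1]]^T, v_2 = [[0, 0, 0, 1, 0]]^T. Check: (A - 5I) v_2 = [[0, 0, 0, 0, 0]]^T = 0.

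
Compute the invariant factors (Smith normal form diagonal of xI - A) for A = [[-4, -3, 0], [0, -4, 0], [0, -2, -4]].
The Jordan structure of A has elementary divisors (x + 4)^2, (x + 4). Arranging the block sizes at each eigenvalue in decreasing order and taking row products gives the invariant factors.

Invariant factors (smallest first, each dividing the next): x + 4, (x + 4)^2.

Check: the last factor (x + 4)^2 is the minimal polynomial, and the product (x + 4)^3 is the characteristic polynomial.

x + 4, (x + 4)^2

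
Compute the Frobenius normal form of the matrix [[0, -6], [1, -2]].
The invariant factors of A (the non-unit diagonal entries of the Smith normal form of xI - A over ℚ[x]) are x^2 + 2x + 6, each dividing the next. The characteristic polynomial is their product, x^2 + 2x + 6.

The rational canonical form is the block-diagonal matrix of companion matrices C(f_i):
R = [[0, -6], [1, -2]].

Note the characteristic polynomial does not split into linear factors over ℚ, so A has no Jordan form over ℚ; the rational canonical form exists over any field.

R = [[0, -6], [1, -2]]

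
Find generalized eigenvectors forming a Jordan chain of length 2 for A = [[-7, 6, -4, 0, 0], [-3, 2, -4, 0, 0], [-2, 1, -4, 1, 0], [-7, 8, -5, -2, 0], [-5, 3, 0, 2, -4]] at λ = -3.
We seek v_1 ∈ ker((A + 3I)^2) \ ker(A + 3I), then set v_{i+1} = (A + 3I) v_i.

One such chain is v_1 = [[1, 1, 0, 2, 0]]^T, v_2 = [[2, 2, 1, 3, 2]]^T. Check: (A + 3I) v_2 = [[0, 0, 0, 0, 0]]^T = 0.

v_1 = [[1, 1, 0, 2, 0]]^T, v_2 = [[2, 2, 1, 3, 2]]^T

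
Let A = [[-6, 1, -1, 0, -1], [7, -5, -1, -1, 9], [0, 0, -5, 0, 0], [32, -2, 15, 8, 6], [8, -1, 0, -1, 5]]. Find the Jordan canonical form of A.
The characteristic polynomial is det(xI - A) = (x - 6)^2(x + 5)^3, so the eigenvalues are -5 (algebraic multiplicity 3), 6 (algebraic multiplicity 2).

For λ = -5: rank(A + 5I) = 3, rank((A + 5I)^2) = 2. The eigenspace has dimension 5 - 3 = 2, so there are 2 Jordan blocks; the rank sequence gives block sizes [2, 1].

For λ = 6: rank(A - 6I) = 4, rank((A - 6I)^2) = 3. The eigenspace has dimension 5 - 4 = 1, so there is 1 Jordan block; the rank sequence gives block sizes [2].

Assembling the blocks gives the Jordan form J above.

J = [[-5, 1, 0, 0, 0], [0, -5, 0, 0, 0], [0, 0, -5, 0, 0], [0, 0, 0, 6, 1], [0, 0, 0, 0, 6]]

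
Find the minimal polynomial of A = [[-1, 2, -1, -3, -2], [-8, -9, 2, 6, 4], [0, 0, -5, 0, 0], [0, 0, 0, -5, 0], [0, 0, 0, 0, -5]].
m_A(x) = (x + 5)^2

The characteristic polynomial factors as (x + 5)^5. The minimal polynomial is ∏(x - λ)^{k_λ} where k_λ is the size of the largest Jordan block at λ.

For λ = -5: rank(A + 5I) = 1, and the largest Jordan block has size 2 (the smallest k with rank((A + 5I)^k) = rank((A + 5I)^(k+1))).

So m_A(x) = (x + 5)^2.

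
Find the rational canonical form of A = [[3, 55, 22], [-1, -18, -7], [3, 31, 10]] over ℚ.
The invariant factors of A (the non-unit diagonal entries of the Smith normal form of xI - A over ℚ[x]) are (x + 3)(x^2 + 2x - 4), each dividing the next. The characteristic polynomial is their product, (x + 3)(x^2 + 2x - 4).

The rational canonical form is the block-diagonal matrix of companion matrices C(f_i):
R = [[0, 0, 12], [1, 0, -2], [0, 1, -5]].

Note the characteristic polynomial does not split into linear factors over ℚ, so A has no Jordan form over ℚ; the rational canonical form exists over any field.

R = [[0, 0, 12], [1, 0, -2], [0, 1, -5]]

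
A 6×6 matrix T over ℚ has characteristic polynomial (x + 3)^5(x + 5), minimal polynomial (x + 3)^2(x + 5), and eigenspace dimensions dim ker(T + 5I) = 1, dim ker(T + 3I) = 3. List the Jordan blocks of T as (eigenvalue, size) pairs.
λ = -5: algebraic multiplicity 1 (exponent in χ_T), largest block size 1 (exponent in m_T), 1 block (geometric multiplicity). This forces block sizes [1].
λ = -3: algebraic multiplicity 5 (exponent in χ_T), largest block size 2 (exponent in m_T), 3 blocks (geometric multiplicity). These force block sizes [2, 2, 1].

Jordan blocks: (-5, 1), (-3, 2), (-3, 2), (-3, 1)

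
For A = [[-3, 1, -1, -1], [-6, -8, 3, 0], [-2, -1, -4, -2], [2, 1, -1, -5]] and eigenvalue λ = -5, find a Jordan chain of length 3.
v_1 = [[0, 0, 1, 0]]^T, v_2 = [[-1, 3, 1, -1]]^T, v_3 = [[1, 0, 2, 0]]^T

We seek v_1 ∈ ker((A + 5I)^3) \ ker((A + 5I)^2), then set v_{i+1} = (A + 5I) v_i.

One such chain is v_1 = [[0, 0, 1, 0]]^T, v_2 = [[-1, 3, 1, -1]]^T, v_3 = [[1, 0, 2, 0]]^T. Check: (A + 5I) v_3 = [[0, 0, 0, 0]]^T = 0.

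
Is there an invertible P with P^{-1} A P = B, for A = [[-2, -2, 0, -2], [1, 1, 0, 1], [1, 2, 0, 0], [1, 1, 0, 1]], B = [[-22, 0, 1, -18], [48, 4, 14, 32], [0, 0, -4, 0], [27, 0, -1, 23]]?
No.

trace(A) = 0 but trace(B) = 1. The trace is a similarity invariant, so A and B are not similar.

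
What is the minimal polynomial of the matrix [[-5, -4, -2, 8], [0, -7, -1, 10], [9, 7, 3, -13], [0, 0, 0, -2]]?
m_A(x) = (x + 2)^3(x + 5)

The characteristic polynomial factors as (x + 2)^3(x + 5). The minimal polynomial is ∏(x - λ)^{k_λ} where k_λ is the size of the largest Jordan block at λ.

For λ = -5: rank(A + 5I) = 3, and the largest Jordan block has size 1 (the smallest k with rank((A + 5I)^k) = rank((A + 5I)^(k+1))).
For λ = -2: rank(A + 2I) = 3, and the largest Jordan block has size 3 (the smallest k with rank((A + 2I)^k) = rank((A + 2I)^(k+1))).

So m_A(x) = (x + 2)^3(x + 5).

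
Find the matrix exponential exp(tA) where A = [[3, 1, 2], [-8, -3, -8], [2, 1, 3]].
A has Jordan form J = [[1, 1, 0], [0, 1, 0], [0, 0, 1]] with A = PJP^{-1}, so e^{tA} = P e^{tJ} P^{-1}.

For a Jordan block J_k(λ), e^{tJ_k(λ)} = e^{λt} · (I + tN + t^2 N^2/2! + ... + t^{k-1} N^{k-1}/(k-1)!) where N is the nilpotent superdiagonal part.

Assembling the blocks and conjugating back gives the entries of e^{tA} as shown above.

e^{tA} = [[(2*t + 1)*e^{t}, t*e^{t}, 2*t*e^{t}], [-8*t*e^{t}, (1 - 4*t)*e^{t}, -8*t*e^{t}], [2*t*e^{t}, t*e^{t}, (2*t + 1)*e^{t}]]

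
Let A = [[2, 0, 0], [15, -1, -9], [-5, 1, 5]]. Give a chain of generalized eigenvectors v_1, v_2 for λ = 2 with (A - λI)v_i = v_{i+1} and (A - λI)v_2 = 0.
v_1 = [[0, 1, 0]]^T, v_2 = [[0, -3, 1]]^T

We seek v_1 ∈ ker((A - 2I)^2) \ ker(A - 2I), then set v_{i+1} = (A - 2I) v_i.

One such chain is v_1 = [[0, 1, 0]]^T, v_2 = [[0, -3, 1]]^T. Check: (A - 2I) v_2 = [[0, 0, 0]]^T = 0.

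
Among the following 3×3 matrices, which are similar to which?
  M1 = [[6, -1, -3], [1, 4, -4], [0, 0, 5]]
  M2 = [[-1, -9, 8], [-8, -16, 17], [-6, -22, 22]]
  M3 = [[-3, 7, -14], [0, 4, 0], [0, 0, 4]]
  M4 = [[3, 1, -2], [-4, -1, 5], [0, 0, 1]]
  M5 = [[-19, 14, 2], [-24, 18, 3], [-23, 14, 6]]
4 classes: {M1}, {M2, M5}, {M3}, {M4}

Characteristic polynomials: χ_{M1} = (x - 5)^3, χ_{M2} = (x - 4)^2(x + 3), χ_{M3} = (x - 4)^2(x + 3), χ_{M4} = (x - 1)^3, χ_{M5} = (x - 4)^2(x + 3).

{M1}: invariant factors (x - 5)^3.

{M2, M5}: invariant factors (x - 4)^2(x + 3).

{M3}: invariant factors x - 4, (x - 4)(x + 3).

{M4}: invariant factors (x - 1)^3.

Matrices are similar if and only if their invariant-factor lists agree; the partition into similarity classes is {M1}, {M2, M5}, {M3}, {M4}.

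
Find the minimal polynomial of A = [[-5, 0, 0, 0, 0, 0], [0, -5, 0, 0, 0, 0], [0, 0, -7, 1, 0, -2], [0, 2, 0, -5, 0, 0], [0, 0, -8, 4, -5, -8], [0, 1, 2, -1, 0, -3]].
m_A(x) = (x + 5)^2

The characteristic polynomial factors as (x + 5)^6. The minimal polynomial is ∏(x - λ)^{k_λ} where k_λ is the size of the largest Jordan block at λ.

For λ = -5: rank(A + 5I) = 2, and the largest Jordan block has size 2 (the smallest k with rank((A + 5I)^k) = rank((A + 5I)^(k+1))).

So m_A(x) = (x + 5)^2.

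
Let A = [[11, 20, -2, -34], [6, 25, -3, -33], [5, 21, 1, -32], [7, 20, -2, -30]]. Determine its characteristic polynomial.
χ_A(x) = (x - 4)^3(x + 5)

xI - A = [[x - 11, -20, 2, 34], [-6, x - 25, 3, 33], [-5, -21, x - 1, 32], [-7, -20, 2, x + 30]].

Expanding det(xI - A) along the first row:
det(xI - A) = + (x - 11)·det([[x - 25, 3, 33], [-21, x - 1, 32], [-20, 2, x + 30]]) - (-20)·det([[-6, 3, 33], [-5, x - 1, 32], [-7, 2, x + 30]]) + (2)·det([[-6, x - 25, 33], [-5, -21, 32], [-7, -20, x + 30]]) - (34)·det([[-6, x - 25, 3], [-5, -21, x - 1], [-7, -20, 2]]).

Evaluating gives χ_A(x) = x^4 - 7x^3 - 12x^2 + 176x - 320 = (x - 4)^3(x + 5).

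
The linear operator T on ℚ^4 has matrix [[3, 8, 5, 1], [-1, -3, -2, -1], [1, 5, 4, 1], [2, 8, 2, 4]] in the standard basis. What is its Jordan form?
J = [[2, 1, 0, 0], [0, 2, 1, 0], [0, 0, 2, 0], [0, 0, 0, 2]]

The characteristic polynomial is det(xI - A) = (x - 2)^4, so the eigenvalues are 2 (algebraic multiplicity 4).

For λ = 2: rank(A - 2I) = 2, rank((A - 2I)^2) = 1, rank((A - 2I)^3) = 0. The eigenspace has dimension 4 - 2 = 2, so there are 2 Jordan blocks; the rank sequence gives block sizes [3, 1].

Assembling the blocks gives the Jordan form J above.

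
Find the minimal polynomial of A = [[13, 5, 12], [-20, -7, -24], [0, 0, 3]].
The characteristic polynomial factors as (x - 3)^3. The minimal polynomial is ∏(x - λ)^{k_λ} where k_λ is the size of the largest Jordan block at λ.

For λ = 3: rank(A - 3I) = 1, and the largest Jordan block has size 2 (the smallest k with rank((A - 3I)^k) = rank((A - 3I)^(k+1))).

So m_A(x) = (x - 3)^2.

m_A(x) = (x - 3)^2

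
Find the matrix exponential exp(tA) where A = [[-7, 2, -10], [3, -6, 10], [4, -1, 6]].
e^{tA} = [[(2*t - e^{5*t} + 2)*e^{-4*t}, 2*t*e^{-4*t}, -2*e^{t} + 2*e^{-4*t}], [(-2*t + e^{5*t} - 1)*e^{-4*t}, (1 - 2*t)*e^{-4*t}, 2*e^{t} - 2*e^{-4*t}], [(-t + e^{5*t} - 1)*e^{-4*t}, -t*e^{-4*t}, 2*e^{t} - e^{-4*t}]]

A has Jordan form J = [[-4, 1, 0], [0, -4, 0], [0, 0, 1]] with A = PJP^{-1}, so e^{tA} = P e^{tJ} P^{-1}.

For a Jordan block J_k(λ), e^{tJ_k(λ)} = e^{λt} · (I + tN + t^2 N^2/2! + ... + t^{k-1} N^{k-1}/(k-1)!) where N is the nilpotent superdiagonal part.

Assembling the blocks and conjugating back gives the entries of e^{tA} as shown above.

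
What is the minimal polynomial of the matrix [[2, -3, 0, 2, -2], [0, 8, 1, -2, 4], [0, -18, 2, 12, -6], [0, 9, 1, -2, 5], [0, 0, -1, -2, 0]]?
The characteristic polynomial factors as (x - 2)^5. The minimal polynomial is ∏(x - λ)^{k_λ} where k_λ is the size of the largest Jordan block at λ.

For λ = 2: rank(A - 2I) = 3, and the largest Jordan block has size 3 (the smallest k with rank((A - 2I)^k) = rank((A - 2I)^(k+1))).

So m_A(x) = (x - 2)^3.

m_A(x) = (x - 2)^3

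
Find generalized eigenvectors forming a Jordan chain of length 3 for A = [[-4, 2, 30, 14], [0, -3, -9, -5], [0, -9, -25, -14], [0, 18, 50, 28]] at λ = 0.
v_1 = [[6, 0, 4, -7]]^T, v_2 = [[-2, -1, -2, 4]]^T, v_3 = [[2, 1, 3, -6]]^T

We seek v_1 ∈ ker(A^3) \ ker(A^2), then set v_{i+1} = A v_i.

One such chain is v_1 = [[6, 0, 4, -7]]^T, v_2 = [[-2, -1, -2, 4]]^T, v_3 = [[2, 1, 3, -6]]^T. Check: A v_3 = [[0, 0, 0, 0]]^T = 0.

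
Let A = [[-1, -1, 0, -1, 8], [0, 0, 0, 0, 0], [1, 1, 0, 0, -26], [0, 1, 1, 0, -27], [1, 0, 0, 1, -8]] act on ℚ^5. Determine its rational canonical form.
R = [[0, 0, 0, 0, 0], [1, 0, 0, 0, 0], [0, 1, 0, 0, -27], [0, 0, 1, 0, -27], [0, 0, 0, 1, -9]]

The invariant factors of A (the non-unit diagonal entries of the Smith normal form of xI - A over ℚ[x]) are x^2(x + 3)^3, each dividing the next. The characteristic polynomial is their product, x^2(x + 3)^3.

The rational canonical form is the block-diagonal matrix of companion matrices C(f_i):
R = [[0, 0, 0, 0, 0], [1, 0, 0, 0, 0], [0, 1, 0, 0, -27], [0, 0, 1, 0, -27], [0, 0, 0, 1, -9]].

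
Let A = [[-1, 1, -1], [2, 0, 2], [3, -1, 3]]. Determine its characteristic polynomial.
χ_A(x) = x^2(x - 2)

xI - A = [[x + 1, -1, 1], [-2, x, -2], [-3, 1, x - 3]].

Expanding det(xI - A) along the first row:
det(xI - A) = + (x + 1)·det([[x, -2], [1, x - 3]]) - (-1)·det([[-2, -2], [-3, x - 3]]) + (1)·det([[-2, x], [-3, 1]]).

Evaluating gives χ_A(x) = x^3 - 2x^2 = x^2(x - 2).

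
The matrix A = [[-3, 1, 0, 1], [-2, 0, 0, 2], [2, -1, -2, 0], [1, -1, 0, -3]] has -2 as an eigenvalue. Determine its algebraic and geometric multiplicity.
algebraic multiplicity 4, geometric multiplicity 2

The characteristic polynomial is (x + 2)^4, so the factor x + 2 appears with exponent 4: the algebraic multiplicity is 4.

rank(A + 2I) = 2, so the eigenspace has dimension 4 - 2 = 2: the geometric multiplicity is 2.

Since 2 < 4, A is not diagonalizable.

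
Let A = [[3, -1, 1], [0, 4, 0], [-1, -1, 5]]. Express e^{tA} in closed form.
A has Jordan form J = [[4, 1, 0], [0, 4, 0], [0, 0, 4]] with A = PJP^{-1}, so e^{tA} = P e^{tJ} P^{-1}.

For a Jordan block J_k(λ), e^{tJ_k(λ)} = e^{λt} · (I + tN + t^2 N^2/2! + ... + t^{k-1} N^{k-1}/(k-1)!) where N is the nilpotent superdiagonal part.

Assembling the blocks and conjugating back gives the entries of e^{tA} as shown above.

e^{tA} = [[(1 - t)*e^{4*t}, -t*e^{4*t}, t*e^{4*t}], [0, e^{4*t}, 0], [-t*e^{4*t}, -t*e^{4*t}, (t + 1)*e^{4*t}]]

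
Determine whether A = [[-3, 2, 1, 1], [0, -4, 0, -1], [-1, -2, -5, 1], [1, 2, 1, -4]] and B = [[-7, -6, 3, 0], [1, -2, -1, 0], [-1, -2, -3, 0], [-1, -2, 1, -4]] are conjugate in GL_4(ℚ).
No.

Both have characteristic polynomial (x + 4)^4, but the minimal polynomial of A is (x + 4)^3 while the minimal polynomial of B is (x + 4)^2. The minimal polynomial is a similarity invariant, so A and B are not similar.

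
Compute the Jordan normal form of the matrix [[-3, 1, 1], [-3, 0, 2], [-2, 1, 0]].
J = [[-1, 1, 0], [0, -1, 1], [0, 0, -1]]

The characteristic polynomial is det(xI - A) = (x + 1)^3, so the eigenvalues are -1 (algebraic multiplicity 3).

For λ = -1: rank(A + I) = 2, rank((A + I)^2) = 1, rank((A + I)^3) = 0. The eigenspace has dimension 3 - 2 = 1, so there is 1 Jordan block; the rank sequence gives block sizes [3].

Assembling the blocks gives the Jordan form J above.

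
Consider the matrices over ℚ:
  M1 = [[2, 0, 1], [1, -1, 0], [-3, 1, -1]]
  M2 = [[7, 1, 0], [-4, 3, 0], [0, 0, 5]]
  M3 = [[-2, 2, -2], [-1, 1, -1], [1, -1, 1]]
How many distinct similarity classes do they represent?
Characteristic polynomials: χ_{M1} = x^3, χ_{M2} = (x - 5)^3, χ_{M3} = x^3.

{M1}: invariant factors x^3.

{M2}: invariant factors x - 5, (x - 5)^2.

{M3}: invariant factors x, x^2.

Matrices are similar if and only if their invariant-factor lists agree; the partition into similarity classes is {M1}, {M2}, {M3}.

3 classes: {M1}, {M2}, {M3}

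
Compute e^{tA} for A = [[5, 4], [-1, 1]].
e^{tA} = [[(2*t + 1)*e^{3*t}, 4*t*e^{3*t}], [-t*e^{3*t}, (1 - 2*t)*e^{3*t}]]

A has Jordan form J = [[3, 1], [0, 3]] with A = PJP^{-1}, so e^{tA} = P e^{tJ} P^{-1}.

For a Jordan block J_k(λ), e^{tJ_k(λ)} = e^{λt} · (I + tN + t^2 N^2/2! + ... + t^{k-1} N^{k-1}/(k-1)!) where N is the nilpotent superdiagonal part.

Assembling the blocks and conjugating back gives the entries of e^{tA} as shown above.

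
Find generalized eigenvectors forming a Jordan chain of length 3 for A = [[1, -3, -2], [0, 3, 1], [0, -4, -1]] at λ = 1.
We seek v_1 ∈ ker((A - I)^3) \ ker((A - I)^2), then set v_{i+1} = (A - I) v_i.

One such chain is v_1 = [[0, 2, -3]]^T, v_2 = [[0, 1, -2]]^T, v_3 = [[1, 0, 0]]^T. Check: (A - I) v_3 = [[0, 0, 0]]^T = 0.

v_1 = [[0, 2, -3]]^T, v_2 = [[0, 1, -2]]^T, v_3 = [[1, 0, 0]]^T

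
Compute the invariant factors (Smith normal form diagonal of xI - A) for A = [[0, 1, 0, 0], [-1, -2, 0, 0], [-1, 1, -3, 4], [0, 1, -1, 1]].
(x + 1)^2, (x + 1)^2

The Jordan structure of A has elementary divisors (x + 1)^2, (x + 1)^2. Arranging the block sizes at each eigenvalue in decreasing order and taking row products gives the invariant factors.

Invariant factors (smallest first, each dividing the next): (x + 1)^2, (x + 1)^2.

Check: the last factor (x + 1)^2 is the minimal polynomial, and the product (x + 1)^4 is the characteristic polynomial.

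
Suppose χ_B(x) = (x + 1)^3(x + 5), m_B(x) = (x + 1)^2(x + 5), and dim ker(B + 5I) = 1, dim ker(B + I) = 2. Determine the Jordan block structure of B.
Jordan blocks: (-5, 1), (-1, 2), (-1, 1)

λ = -5: algebraic multiplicity 1 (exponent in χ_B), largest block size 1 (exponent in m_B), 1 block (geometric multiplicity). This forces block sizes [1].
λ = -1: algebraic multiplicity 3 (exponent in χ_B), largest block size 2 (exponent in m_B), 2 blocks (geometric multiplicity). These force block sizes [2, 1].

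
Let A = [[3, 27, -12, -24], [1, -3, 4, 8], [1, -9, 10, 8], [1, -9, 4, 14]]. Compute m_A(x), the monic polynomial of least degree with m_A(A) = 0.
The characteristic polynomial factors as (x - 6)^4. The minimal polynomial is ∏(x - λ)^{k_λ} where k_λ is the size of the largest Jordan block at λ.

For λ = 6: rank(A - 6I) = 1, and the largest Jordan block has size 2 (the smallest k with rank((A - 6I)^k) = rank((A - 6I)^(k+1))).

So m_A(x) = (x - 6)^2.

m_A(x) = (x - 6)^2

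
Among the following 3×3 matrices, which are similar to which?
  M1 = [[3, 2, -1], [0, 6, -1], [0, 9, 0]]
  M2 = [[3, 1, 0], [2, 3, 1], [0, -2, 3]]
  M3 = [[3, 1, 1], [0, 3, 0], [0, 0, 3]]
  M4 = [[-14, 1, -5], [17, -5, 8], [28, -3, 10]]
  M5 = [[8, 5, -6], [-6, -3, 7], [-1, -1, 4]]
Characteristic polynomials: χ_{M1} = (x - 3)^3, χ_{M2} = (x - 3)^3, χ_{M3} = (x - 3)^3, χ_{M4} = (x + 3)^3, χ_{M5} = (x - 3)^3.

{M1, M2, M5}: invariant factors (x - 3)^3.

{M3}: invariant factors x - 3, (x - 3)^2.

{M4}: invariant factors (x + 3)^3.

Matrices are similar if and only if their invariant-factor lists agree; the partition into similarity classes is {M1, M2, M5}, {M3}, {M4}.

3 classes: {M1, M2, M5}, {M3}, {M4}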